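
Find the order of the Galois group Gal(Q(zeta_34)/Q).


|Gal(Q(zeta_34)/Q)| = phi(34)
= 16

16


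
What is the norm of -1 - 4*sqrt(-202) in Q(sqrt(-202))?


N(a + b*sqrt(d)) = a^2 - d*b^2
= (-1)^2 - (-202)*(-4)^2
= 1 + 3232
= 3233

3233


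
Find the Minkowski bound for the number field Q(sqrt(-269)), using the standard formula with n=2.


d = -269, d mod 4 = 3, so disc(K) = 4d = -1076; |disc(K)| = 1076
Imaginary quadratic field, so n = 2, s = r2 = 1, r1 = 0
M = (n!/n^n) * (4/pi)^s * sqrt(|disc(K)|) = (2!/2^2) * (4/pi)^1 * sqrt(1076)
= 0.5 * 1.273240 * 32.802439
= 20.8827

20.8827


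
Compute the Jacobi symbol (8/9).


Compute (8/9) via quadratic reciprocity:
  pull out 2: (2/9) = +1  (since 9 mod 8 = 1)
  pull out 2: (2/9) = +1  (since 9 mod 8 = 1)
  pull out 2: (2/9) = +1  (since 9 mod 8 = 1)
  (1/9) = 1
Product of signs = 1

1


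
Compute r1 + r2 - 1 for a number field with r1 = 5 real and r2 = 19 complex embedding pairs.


By Dirichlet's unit theorem:
rank = r1 + r2 - 1
= 5 + 19 - 1
= 23

23


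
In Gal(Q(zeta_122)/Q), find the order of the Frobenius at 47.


The Frobenius at p in Gal(Q(zeta_n)/Q) = (Z/nZ)* is the class of p, so its order is ord_122(47), the smallest k >= 1 with 47^k = 1 mod 122.
n = 122 = 2 * 61, phi(122) = 60; the order divides phi(n).
Divisors of 60: 1, 2, 3, 4, 5, 6, 10, 12, 15, 20, 30, 60
Repeated squaring mod 122: 47^1 = 47, 47^2 = 13, 47^4 = 47, 47^8 = 13, 47^16 = 47, 47^32 = 13
Test divisors in increasing order:
  k=1: 47^1 = 47 mod 122
  k=2: 47^2 = 13 mod 122
  k=3: 47^3 = 13 * 47 = 1 mod 122  <- first divisor giving 1
Order = 3

3


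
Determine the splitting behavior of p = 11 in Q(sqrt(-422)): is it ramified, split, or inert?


K = Q(sqrt(-422)). Since d mod 4 = 2, disc(K) = -1688.
Check p | disc: -1688 mod 11 = 6.
p does not divide disc. Compute Legendre symbol (d/p):
7^((11-1)/2) mod 11 = -1
(d/p) = -1, so p is inert: (p) stays prime with e=1, f=2, g=1.
Therefore p is inert.

inert


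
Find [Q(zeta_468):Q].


The degree equals Euler's totient phi(468).
468 = 2^2 * 3^2 * 13
phi(468) = 144

144


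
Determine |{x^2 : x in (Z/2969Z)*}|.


For prime p, the number of non-zero quadratic residues is (p-1)/2.
= (2969-1)/2
= 1484

1484


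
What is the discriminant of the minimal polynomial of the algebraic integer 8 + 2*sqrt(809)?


The element 8 + 2*sqrt(809) has minimal polynomial:
x^2 - 16*x - 3172
Discriminant = (-16)^2 - 4*(-3172)
= 256 + 12688
= 12944

12944


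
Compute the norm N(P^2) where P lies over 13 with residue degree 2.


N(P^a) = p^(a*f)
= 13^(2*2)
= 13^4
= 28561

28561


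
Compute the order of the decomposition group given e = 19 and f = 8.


|D_P| = e * f
= 19 * 8
= 152

152


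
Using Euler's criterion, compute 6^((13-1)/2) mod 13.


p = 13 is prime and the exponent is (p-1)/2 = 6, so by Euler's criterion 6^6 = (6/13) = +1 or -1 mod 13.
Compute by square-and-multiply:
  6 = 4 + 2 (binary 110)
  Repeated squaring mod 13: 6^1 = 6, 6^2 = 10, 6^4 = 9
  6^6 = 6^4 * 6^2 = 9 * 10 mod 13
    9 * 10 = 90 = 12 mod 13
  6^6 = 12 mod 13
Result 12 = p - 1 = -1 mod 13: 6 is a quadratic non-residue mod 13. As a residue in [0, p-1] the value is 12.
6^6 mod 13 = 12

12


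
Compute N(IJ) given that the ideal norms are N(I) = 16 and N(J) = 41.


N(IJ) = N(I) * N(J)
= 16 * 41
= 656

656


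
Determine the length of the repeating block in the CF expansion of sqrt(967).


Run the CF algorithm for sqrt(967).
a_0 = floor(sqrt(967)) = 31; set m_0=0, q_0=1.
Recurrence: m' = q*a - m,  q' = (d - m'^2)/q,  a' = floor((a_0 + m')/q').
  step 1: m=31, q=6, a=10
  step 2: m=29, q=21, a=2
  step 3: m=13, q=38, a=1
  step 4: m=25, q=9, a=6
  step 5: m=29, q=14, a=4
  step 6: m=27, q=17, a=3
  step 7: m=24, q=23, a=2
  step 8: m=22, q=21, a=2
  step 9: m=20, q=27, a=1
  step 10: m=7, q=34, a=1
  step 11: m=27, q=7, a=8
  step 12: m=29, q=18, a=3
  step 13: m=25, q=19, a=2
  step 14: m=13, q=42, a=1
  step 15: m=29, q=3, a=20
  step 16: m=31, q=2, a=31
  step 17: m=31, q=3, a=20
  step 18: m=29, q=42, a=1
  step 19: m=13, q=19, a=2
  step 20: m=25, q=18, a=3
  step 21: m=29, q=7, a=8
  step 22: m=27, q=34, a=1
  step 23: m=7, q=27, a=1
  step 24: m=20, q=21, a=2
  step 25: m=22, q=23, a=2
  step 26: m=24, q=17, a=3
  step 27: m=27, q=14, a=4
  step 28: m=29, q=9, a=6
  step 29: m=25, q=38, a=1
  step 30: m=13, q=21, a=2
  step 31: m=29, q=6, a=10
  step 32: m=31, q=1, a=62
a_32 = 2*a_0 = 62, so the period closes here.
sqrt(967) = [31; 10, 2, 1, 6, 4, 3, 2, 2, 1, 1, 8, 3, 2, 1, 20, 31, 20, 1, 2, 3, 8, 1, 1, 2, 2, 3, 4, 6, 1, 2, 10, 62]
Period length = 32

32


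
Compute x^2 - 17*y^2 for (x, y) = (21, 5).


x^2 - d*y^2
= 21^2 - 17*5^2
= 441 - 425
= 16

16


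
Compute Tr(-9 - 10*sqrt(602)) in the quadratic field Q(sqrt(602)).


Tr(a + b*sqrt(d)) = (a + b*sqrt(d)) + (a - b*sqrt(d)) = 2a
= 2 * (-9)
= -18

-18


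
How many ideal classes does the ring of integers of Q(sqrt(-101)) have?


K = Q(sqrt(-101)). d mod 4 = 3, so D = disc(K) = 4d = -404
h(K) equals the number of primitive reduced positive-definite forms (a, b, c) = a*x^2 + b*x*y + c*y^2 with b^2 - 4ac = D,
where reduced means |b| <= a <= c, with b >= 0 whenever |b| = a or a = c, and primitive means gcd(a, b, c) = 1.
Reduced forces 3a^2 <= |D| = 404, so 1 <= a <= 11; b must have the parity of D, and c = (b^2 - D)/(4a) must be an integer >= a.
Enumerate a = 1..11, b in [-a, a]:
  a=1: (1, 0, 101)  [1]
  a=2: (2, 2, 51)  [1]
  a=3: (3, -2, 34), (3, 2, 34)  [2]
  a=4: none
  a=5: (5, -4, 21), (5, 4, 21)  [2]
  a=6: (6, -2, 17), (6, 2, 17)  [2]
  a=7: (7, -4, 15), (7, 4, 15)  [2]
  a=8: none
  a=9: (9, -8, 13), (9, 8, 13)  [2]
  a=10: (10, -6, 11), (10, 6, 11)  [2]
  a=11: none
Total reduced forms: 1 + 1 + 2 + 2 + 2 + 2 + 2 + 2 = 14
h = 14

14


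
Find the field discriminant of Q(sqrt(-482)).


For K = Q(sqrt(d)) with d squarefree: disc(K) = d if d = 1 mod 4, and disc(K) = 4d if d = 2 or 3 mod 4.
Here d = -482, and d mod 4 = 2.
d = 2 mod 4, not 1 (O_K = Z[sqrt(d)]), so disc(K) = 4d = 4 * (-482) = -1928

-1928


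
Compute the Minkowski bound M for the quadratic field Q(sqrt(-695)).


d = -695, d mod 4 = 1, so disc(K) = d = -695; |disc(K)| = 695
Imaginary quadratic field, so n = 2, s = r2 = 1, r1 = 0
M = (n!/n^n) * (4/pi)^s * sqrt(|disc(K)|) = (2!/2^2) * (4/pi)^1 * sqrt(695)
= 0.5 * 1.273240 * 26.362853
= 16.7831

16.7831


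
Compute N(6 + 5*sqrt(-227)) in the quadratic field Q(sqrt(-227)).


N(a + b*sqrt(d)) = a^2 - d*b^2
= (6)^2 - (-227)*(5)^2
= 36 + 5675
= 5711

5711


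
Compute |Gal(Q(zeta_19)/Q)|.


|Gal(Q(zeta_19)/Q)| = phi(19)
= 18

18


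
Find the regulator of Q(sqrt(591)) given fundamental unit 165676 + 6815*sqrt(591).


epsilon = 165676 + 6815*sqrt(591)
= 331352.0000
R = ln(331352.0000)
= 12.7109

12.7109


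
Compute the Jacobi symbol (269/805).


Compute (269/805) via quadratic reciprocity:
  reciprocity: (269/805) -> +(805/269)
  reduce: (267/269)
  reciprocity: (267/269) -> +(269/267)
  reduce: (2/267)
  pull out 2: (2/267) = -1  (since 267 mod 8 = 3)
  (1/267) = 1
Product of signs = -1

-1


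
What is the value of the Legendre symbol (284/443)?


p = 443 is prime, so compute (284/443) with the reciprocity algorithm (Jacobi-symbol steps: pull out 2s via (2/n), flip via reciprocity, reduce):
  pull out 2: (2/443) = -1  (since 443 mod 8 = 3)
  pull out 2: (2/443) = -1  (since 443 mod 8 = 3)
  reciprocity: (71/443) -> -(443/71)
  reduce: (17/71)
  reciprocity: (17/71) -> +(71/17)
  reduce: (3/17)
  reciprocity: (3/17) -> +(17/3)
  reduce: (2/3)
  pull out 2: (2/3) = -1  (since 3 mod 8 = 3)
  (1/3) = 1
Product of signs = 1
(284/443) = 1

1


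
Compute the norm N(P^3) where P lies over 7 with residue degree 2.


N(P^a) = p^(a*f)
= 7^(3*2)
= 7^6
= 117649

117649


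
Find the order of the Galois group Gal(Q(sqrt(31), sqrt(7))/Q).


The 2 square roots of distinct primes are multiplicatively independent over Q,
so [K:Q] = 2^2 and Gal(K/Q) is isomorphic to (Z/2Z)^2.
|Gal| = 2^2 = 4

4


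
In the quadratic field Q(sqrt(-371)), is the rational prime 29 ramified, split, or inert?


K = Q(sqrt(-371)). Since d mod 4 = 1, disc(K) = -371.
Check p | disc: -371 mod 29 = 6.
p does not divide disc. Compute Legendre symbol (d/p):
6^((29-1)/2) mod 29 = 1
(d/p) = 1, so p splits: (p) = P*P' with e=1, f=1, g=2.
Therefore p is split.

split


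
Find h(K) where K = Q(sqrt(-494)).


K = Q(sqrt(-494)). d mod 4 = 2, so D = disc(K) = 4d = -1976
h(K) equals the number of primitive reduced positive-definite forms (a, b, c) = a*x^2 + b*x*y + c*y^2 with b^2 - 4ac = D,
where reduced means |b| <= a <= c, with b >= 0 whenever |b| = a or a = c, and primitive means gcd(a, b, c) = 1.
Reduced forces 3a^2 <= |D| = 1976, so 1 <= a <= 25; b must have the parity of D, and c = (b^2 - D)/(4a) must be an integer >= a.
Enumerate a = 1..25, b in [-a, a]:
  a=1: (1, 0, 494)  [1]
  a=2: (2, 0, 247)  [1]
  a=3: (3, -2, 165), (3, 2, 165)  [2]
  a=4: none
  a=5: (5, -2, 99), (5, 2, 99)  [2]
  a=6: (6, -4, 83), (6, 4, 83)  [2]
  a=7..8: none
  a=9: (9, -2, 55), (9, 2, 55)  [2]
  a=10: (10, -8, 51), (10, 8, 51)  [2]
  a=11: (11, -2, 45), (11, 2, 45)  [2]
  a=12: none
  a=13: (13, 0, 38)  [1]
  a=14: none
  a=15: (15, -8, 34), (15, -2, 33), (15, 2, 33), (15, 8, 34)  [4]
  a=16: none
  a=17: (17, -8, 30), (17, 8, 30)  [2]
  a=18: (18, -16, 31), (18, 16, 31)  [2]
  a=19: (19, 0, 26)  [1]
  a=20..21: none
  a=22: (22, -20, 27), (22, 20, 27)  [2]
  a=23: (23, -18, 25), (23, 18, 25)  [2]
  a=24..25: none
Total reduced forms: 1 + 1 + 2 + 2 + 2 + 2 + 2 + 2 + 1 + 4 + 2 + 2 + 1 + 2 + 2 = 28
h = 28

28


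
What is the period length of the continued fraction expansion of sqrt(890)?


Run the CF algorithm for sqrt(890).
a_0 = floor(sqrt(890)) = 29; set m_0=0, q_0=1.
Recurrence: m' = q*a - m,  q' = (d - m'^2)/q,  a' = floor((a_0 + m')/q').
  step 1: m=29, q=49, a=1
  step 2: m=20, q=10, a=4
  step 3: m=20, q=49, a=1
  step 4: m=29, q=1, a=58
a_4 = 2*a_0 = 58, so the period closes here.
sqrt(890) = [29; 1, 4, 1, 58]
Period length = 4

4


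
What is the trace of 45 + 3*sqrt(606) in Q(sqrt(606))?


Tr(a + b*sqrt(d)) = (a + b*sqrt(d)) + (a - b*sqrt(d)) = 2a
= 2 * (45)
= 90

90


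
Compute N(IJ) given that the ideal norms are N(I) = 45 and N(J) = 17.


N(IJ) = N(I) * N(J)
= 45 * 17
= 765

765


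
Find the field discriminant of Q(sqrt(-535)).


For K = Q(sqrt(d)) with d squarefree: disc(K) = d if d = 1 mod 4, and disc(K) = 4d if d = 2 or 3 mod 4.
Here d = -535, and d mod 4 = 1.
d = 1 mod 4 (O_K = Z[(1+sqrt(d))/2]), so disc(K) = d = -535

-535


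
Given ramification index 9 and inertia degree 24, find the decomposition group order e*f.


|D_P| = e * f
= 9 * 24
= 216

216


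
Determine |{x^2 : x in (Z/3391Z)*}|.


For prime p, the number of non-zero quadratic residues is (p-1)/2.
= (3391-1)/2
= 1695

1695


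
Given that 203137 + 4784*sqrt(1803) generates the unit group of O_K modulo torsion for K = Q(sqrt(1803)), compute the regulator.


epsilon = 203137 + 4784*sqrt(1803)
= 406274.0000
R = ln(406274.0000)
= 12.9148

12.9148


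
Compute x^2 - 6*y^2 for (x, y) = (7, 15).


x^2 - d*y^2
= 7^2 - 6*15^2
= 49 - 1350
= -1301

-1301


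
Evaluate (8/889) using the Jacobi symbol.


Compute (8/889) via quadratic reciprocity:
  pull out 2: (2/889) = +1  (since 889 mod 8 = 1)
  pull out 2: (2/889) = +1  (since 889 mod 8 = 1)
  pull out 2: (2/889) = +1  (since 889 mod 8 = 1)
  (1/889) = 1
Product of signs = 1

1


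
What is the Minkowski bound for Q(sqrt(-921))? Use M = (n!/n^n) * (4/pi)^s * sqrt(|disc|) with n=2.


d = -921, d mod 4 = 3, so disc(K) = 4d = -3684; |disc(K)| = 3684
Imaginary quadratic field, so n = 2, s = r2 = 1, r1 = 0
M = (n!/n^n) * (4/pi)^s * sqrt(|disc(K)|) = (2!/2^2) * (4/pi)^1 * sqrt(3684)
= 0.5 * 1.273240 * 60.695964
= 38.6403

38.6403


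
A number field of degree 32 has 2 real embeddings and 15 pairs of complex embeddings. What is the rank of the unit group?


By Dirichlet's unit theorem:
rank = r1 + r2 - 1
= 2 + 15 - 1
= 16

16


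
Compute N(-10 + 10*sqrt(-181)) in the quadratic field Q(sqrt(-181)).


N(a + b*sqrt(d)) = a^2 - d*b^2
= (-10)^2 - (-181)*(10)^2
= 100 + 18100
= 18200

18200


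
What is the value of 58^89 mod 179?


p = 179 is prime and the exponent is (p-1)/2 = 89, so by Euler's criterion 58^89 = (58/179) = +1 or -1 mod 179.
Compute by square-and-multiply:
  89 = 64 + 16 + 8 + 1 (binary 1011001)
  Repeated squaring mod 179: 58^1 = 58, 58^2 = 142, 58^4 = 116, 58^8 = 31, 58^16 = 66, 58^32 = 60, 58^64 = 20
  58^89 = 58^64 * 58^16 * 58^8 * 58^1 = 20 * 66 * 31 * 58 mod 179
    20 * 66 = 1320 = 67 mod 179
    67 * 31 = 2077 = 108 mod 179
    108 * 58 = 6264 = 178 mod 179
  58^89 = 178 mod 179
Result 178 = p - 1 = -1 mod 179: 58 is a quadratic non-residue mod 179. As a residue in [0, p-1] the value is 178.
58^89 mod 179 = 178

178


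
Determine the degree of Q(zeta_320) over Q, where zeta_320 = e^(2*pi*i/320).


The degree equals Euler's totient phi(320).
320 = 2^6 * 5
phi(320) = 128

128


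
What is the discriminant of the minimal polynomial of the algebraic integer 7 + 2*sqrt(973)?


The element 7 + 2*sqrt(973) has minimal polynomial:
x^2 - 14*x - 3843
Discriminant = (-14)^2 - 4*(-3843)
= 196 + 15372
= 15568

15568


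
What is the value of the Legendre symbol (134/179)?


p = 179 is prime, so compute (134/179) with the reciprocity algorithm (Jacobi-symbol steps: pull out 2s via (2/n), flip via reciprocity, reduce):
  pull out 2: (2/179) = -1  (since 179 mod 8 = 3)
  reciprocity: (67/179) -> -(179/67)
  reduce: (45/67)
  reciprocity: (45/67) -> +(67/45)
  reduce: (22/45)
  pull out 2: (2/45) = -1  (since 45 mod 8 = 5)
  reciprocity: (11/45) -> +(45/11)
  reduce: (1/11)
  (1/11) = 1
Product of signs = -1
(134/179) = -1

-1


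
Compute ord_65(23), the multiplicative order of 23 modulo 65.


We want ord_65(23), the smallest k >= 1 with 23^k = 1 mod 65.
n = 65 = 5 * 13, phi(65) = 48; the order divides phi(n).
Divisors of 48: 1, 2, 3, 4, 6, 8, 12, 16, 24, 48
Repeated squaring mod 65: 23^1 = 23, 23^2 = 9, 23^4 = 16, 23^8 = 61, 23^16 = 16, 23^32 = 61
Test divisors in increasing order:
  k=1: 23^1 = 23 mod 65
  k=2: 23^2 = 9 mod 65
  k=3: 23^3 = 9 * 23 = 12 mod 65
  k=4: 23^4 = 16 mod 65
  k=6: 23^6 = 16 * 9 = 14 mod 65
  k=8: 23^8 = 61 mod 65
  k=12: 23^12 = 61 * 16 = 1 mod 65  <- first divisor giving 1
Order = 12

12


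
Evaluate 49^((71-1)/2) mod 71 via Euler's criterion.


p = 71 is prime and the exponent is (p-1)/2 = 35, so by Euler's criterion 49^35 = (49/71) = +1 or -1 mod 71.
Compute by square-and-multiply:
  35 = 32 + 2 + 1 (binary 100011)
  Repeated squaring mod 71: 49^1 = 49, 49^2 = 58, 49^4 = 27, 49^8 = 19, 49^16 = 6, 49^32 = 36
  49^35 = 49^32 * 49^2 * 49^1 = 36 * 58 * 49 mod 71
    36 * 58 = 2088 = 29 mod 71
    29 * 49 = 1421 = 1 mod 71
  49^35 = 1 mod 71
Result 1: 49 is a quadratic residue mod 71.
49^35 mod 71 = 1

1


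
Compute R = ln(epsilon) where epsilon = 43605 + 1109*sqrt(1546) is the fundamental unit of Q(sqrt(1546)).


epsilon = 43605 + 1109*sqrt(1546)
= 87210.0000
R = ln(87210.0000)
= 11.3761

11.3761


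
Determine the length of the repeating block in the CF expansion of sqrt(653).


Run the CF algorithm for sqrt(653).
a_0 = floor(sqrt(653)) = 25; set m_0=0, q_0=1.
Recurrence: m' = q*a - m,  q' = (d - m'^2)/q,  a' = floor((a_0 + m')/q').
  step 1: m=25, q=28, a=1
  step 2: m=3, q=23, a=1
  step 3: m=20, q=11, a=4
  step 4: m=24, q=7, a=7
  step 5: m=25, q=4, a=12
  step 6: m=23, q=31, a=1
  step 7: m=8, q=19, a=1
  step 8: m=11, q=28, a=1
  step 9: m=17, q=13, a=3
  step 10: m=22, q=13, a=3
  step 11: m=17, q=28, a=1
  step 12: m=11, q=19, a=1
  step 13: m=8, q=31, a=1
  step 14: m=23, q=4, a=12
  step 15: m=25, q=7, a=7
  step 16: m=24, q=11, a=4
  step 17: m=20, q=23, a=1
  step 18: m=3, q=28, a=1
  step 19: m=25, q=1, a=50
a_19 = 2*a_0 = 50, so the period closes here.
sqrt(653) = [25; 1, 1, 4, 7, 12, 1, 1, 1, 3, 3, 1, 1, 1, 12, 7, 4, 1, 1, 50]
Period length = 19

19


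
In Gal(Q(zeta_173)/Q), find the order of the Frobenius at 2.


The Frobenius at p in Gal(Q(zeta_n)/Q) = (Z/nZ)* is the class of p, so its order is ord_173(2), the smallest k >= 1 with 2^k = 1 mod 173.
n = 173 = 173, phi(173) = 172; the order divides phi(n).
Divisors of 172: 1, 2, 4, 43, 86, 172
Repeated squaring mod 173: 2^1 = 2, 2^2 = 4, 2^4 = 16, 2^8 = 83, 2^16 = 142, 2^32 = 96, 2^64 = 47, 2^128 = 133
Test divisors in increasing order:
  k=1: 2^1 = 2 mod 173
  k=2: 2^2 = 4 mod 173
  k=4: 2^4 = 16 mod 173
  k=43: 2^43 = 96 * 83 * 4 * 2 = 80 mod 173
  k=86: 2^86 = 47 * 142 * 16 * 4 = 172 mod 173
  k=172: 2^172 = 133 * 96 * 83 * 16 = 1 mod 173  <- first divisor giving 1
Order = 172

172


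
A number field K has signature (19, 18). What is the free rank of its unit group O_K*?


By Dirichlet's unit theorem:
rank = r1 + r2 - 1
= 19 + 18 - 1
= 36

36


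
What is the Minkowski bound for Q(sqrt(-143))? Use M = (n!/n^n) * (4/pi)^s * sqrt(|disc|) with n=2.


d = -143, d mod 4 = 1, so disc(K) = d = -143; |disc(K)| = 143
Imaginary quadratic field, so n = 2, s = r2 = 1, r1 = 0
M = (n!/n^n) * (4/pi)^s * sqrt(|disc(K)|) = (2!/2^2) * (4/pi)^1 * sqrt(143)
= 0.5 * 1.273240 * 11.958261
= 7.6129

7.6129


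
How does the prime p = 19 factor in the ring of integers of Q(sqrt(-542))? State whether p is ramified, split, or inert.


K = Q(sqrt(-542)). Since d mod 4 = 2, disc(K) = -2168.
Check p | disc: -2168 mod 19 = 17.
p does not divide disc. Compute Legendre symbol (d/p):
9^((19-1)/2) mod 19 = 1
(d/p) = 1, so p splits: (p) = P*P' with e=1, f=1, g=2.
Therefore p is split.

split


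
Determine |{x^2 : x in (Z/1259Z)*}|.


For prime p, the number of non-zero quadratic residues is (p-1)/2.
= (1259-1)/2
= 629

629


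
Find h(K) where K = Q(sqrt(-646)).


K = Q(sqrt(-646)). d mod 4 = 2, so D = disc(K) = 4d = -2584
h(K) equals the number of primitive reduced positive-definite forms (a, b, c) = a*x^2 + b*x*y + c*y^2 with b^2 - 4ac = D,
where reduced means |b| <= a <= c, with b >= 0 whenever |b| = a or a = c, and primitive means gcd(a, b, c) = 1.
Reduced forces 3a^2 <= |D| = 2584, so 1 <= a <= 29; b must have the parity of D, and c = (b^2 - D)/(4a) must be an integer >= a.
Enumerate a = 1..29, b in [-a, a]:
  a=1: (1, 0, 646)  [1]
  a=2: (2, 0, 323)  [1]
  a=3..4: none
  a=5: (5, -4, 130), (5, 4, 130)  [2]
  a=6..9: none
  a=10: (10, -4, 65), (10, 4, 65)  [2]
  a=11: (11, -10, 61), (11, 10, 61)  [2]
  a=12: none
  a=13: (13, -4, 50), (13, 4, 50)  [2]
  a=14..16: none
  a=17: (17, 0, 38)  [1]
  a=18: none
  a=19: (19, 0, 34)  [1]
  a=20..21: none
  a=22: (22, -12, 31), (22, 12, 31)  [2]
  a=23..24: none
  a=25: (25, -4, 26), (25, 4, 26)  [2]
  a=26..29: none
Total reduced forms: 1 + 1 + 2 + 2 + 2 + 2 + 1 + 1 + 2 + 2 = 16
h = 16

16


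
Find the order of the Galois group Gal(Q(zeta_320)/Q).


|Gal(Q(zeta_320)/Q)| = phi(320)
= 128

128


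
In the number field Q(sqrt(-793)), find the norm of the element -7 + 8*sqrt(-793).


N(a + b*sqrt(d)) = a^2 - d*b^2
= (-7)^2 - (-793)*(8)^2
= 49 + 50752
= 50801

50801


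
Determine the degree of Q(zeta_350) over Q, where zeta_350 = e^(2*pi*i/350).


The degree equals Euler's totient phi(350).
350 = 2 * 5^2 * 7
phi(350) = 120

120


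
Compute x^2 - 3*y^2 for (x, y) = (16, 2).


x^2 - d*y^2
= 16^2 - 3*2^2
= 256 - 12
= 244

244


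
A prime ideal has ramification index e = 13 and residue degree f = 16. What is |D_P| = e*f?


|D_P| = e * f
= 13 * 16
= 208

208


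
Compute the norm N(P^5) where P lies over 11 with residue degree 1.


N(P^a) = p^(a*f)
= 11^(5*1)
= 11^5
= 161051

161051


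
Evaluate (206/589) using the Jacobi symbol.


Compute (206/589) via quadratic reciprocity:
  pull out 2: (2/589) = -1  (since 589 mod 8 = 5)
  reciprocity: (103/589) -> +(589/103)
  reduce: (74/103)
  pull out 2: (2/103) = +1  (since 103 mod 8 = 7)
  reciprocity: (37/103) -> +(103/37)
  reduce: (29/37)
  reciprocity: (29/37) -> +(37/29)
  reduce: (8/29)
  pull out 2: (2/29) = -1  (since 29 mod 8 = 5)
  pull out 2: (2/29) = -1  (since 29 mod 8 = 5)
  pull out 2: (2/29) = -1  (since 29 mod 8 = 5)
  (1/29) = 1
Product of signs = 1

1


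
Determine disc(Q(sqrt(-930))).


For K = Q(sqrt(d)) with d squarefree: disc(K) = d if d = 1 mod 4, and disc(K) = 4d if d = 2 or 3 mod 4.
Here d = -930, and d mod 4 = 2.
d = 2 mod 4, not 1 (O_K = Z[sqrt(d)]), so disc(K) = 4d = 4 * (-930) = -3720

-3720


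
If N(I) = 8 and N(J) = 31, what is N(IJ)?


N(IJ) = N(I) * N(J)
= 8 * 31
= 248

248


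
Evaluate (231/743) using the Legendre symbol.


p = 743 is prime, so compute (231/743) with the reciprocity algorithm (Jacobi-symbol steps: pull out 2s via (2/n), flip via reciprocity, reduce):
  reciprocity: (231/743) -> -(743/231)
  reduce: (50/231)
  pull out 2: (2/231) = +1  (since 231 mod 8 = 7)
  reciprocity: (25/231) -> +(231/25)
  reduce: (6/25)
  pull out 2: (2/25) = +1  (since 25 mod 8 = 1)
  reciprocity: (3/25) -> +(25/3)
  reduce: (1/3)
  (1/3) = 1
Product of signs = -1
(231/743) = -1

-1


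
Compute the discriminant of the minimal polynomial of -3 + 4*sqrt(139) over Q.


The element -3 + 4*sqrt(139) has minimal polynomial:
x^2 + 6*x - 2215
Discriminant = (6)^2 - 4*(-2215)
= 36 + 8860
= 8896

8896


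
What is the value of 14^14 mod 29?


p = 29 is prime and the exponent is (p-1)/2 = 14, so by Euler's criterion 14^14 = (14/29) = +1 or -1 mod 29.
Compute by square-and-multiply:
  14 = 8 + 4 + 2 (binary 1110)
  Repeated squaring mod 29: 14^1 = 14, 14^2 = 22, 14^4 = 20, 14^8 = 23
  14^14 = 14^8 * 14^4 * 14^2 = 23 * 20 * 22 mod 29
    23 * 20 = 460 = 25 mod 29
    25 * 22 = 550 = 28 mod 29
  14^14 = 28 mod 29
Result 28 = p - 1 = -1 mod 29: 14 is a quadratic non-residue mod 29. As a residue in [0, p-1] the value is 28.
14^14 mod 29 = 28

28


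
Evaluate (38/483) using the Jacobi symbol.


Compute (38/483) via quadratic reciprocity:
  pull out 2: (2/483) = -1  (since 483 mod 8 = 3)
  reciprocity: (19/483) -> -(483/19)
  reduce: (8/19)
  pull out 2: (2/19) = -1  (since 19 mod 8 = 3)
  pull out 2: (2/19) = -1  (since 19 mod 8 = 3)
  pull out 2: (2/19) = -1  (since 19 mod 8 = 3)
  (1/19) = 1
Product of signs = -1

-1


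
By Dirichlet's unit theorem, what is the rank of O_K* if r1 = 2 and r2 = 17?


By Dirichlet's unit theorem:
rank = r1 + r2 - 1
= 2 + 17 - 1
= 18

18


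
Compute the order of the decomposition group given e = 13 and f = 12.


|D_P| = e * f
= 13 * 12
= 156

156


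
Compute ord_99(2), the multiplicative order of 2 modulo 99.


We want ord_99(2), the smallest k >= 1 with 2^k = 1 mod 99.
n = 99 = 3^2 * 11, phi(99) = 60; the order divides phi(n).
Divisors of 60: 1, 2, 3, 4, 5, 6, 10, 12, 15, 20, 30, 60
Repeated squaring mod 99: 2^1 = 2, 2^2 = 4, 2^4 = 16, 2^8 = 58, 2^16 = 97, 2^32 = 4
Test divisors in increasing order:
  k=1: 2^1 = 2 mod 99
  k=2: 2^2 = 4 mod 99
  k=3: 2^3 = 4 * 2 = 8 mod 99
  k=4: 2^4 = 16 mod 99
  k=5: 2^5 = 16 * 2 = 32 mod 99
  k=6: 2^6 = 16 * 4 = 64 mod 99
  k=10: 2^10 = 58 * 4 = 34 mod 99
  k=12: 2^12 = 58 * 16 = 37 mod 99
  k=15: 2^15 = 58 * 16 * 4 * 2 = 98 mod 99
  k=20: 2^20 = 97 * 16 = 67 mod 99
  k=30: 2^30 = 97 * 58 * 16 * 4 = 1 mod 99  <- first divisor giving 1
Order = 30

30


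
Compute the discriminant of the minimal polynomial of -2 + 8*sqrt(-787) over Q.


The element -2 + 8*sqrt(-787) has minimal polynomial:
x^2 + 4*x + 50372
Discriminant = (4)^2 - 4*(50372)
= 16 - 201488
= -201472

-201472


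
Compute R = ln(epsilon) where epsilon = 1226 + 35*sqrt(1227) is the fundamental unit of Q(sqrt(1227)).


epsilon = 1226 + 35*sqrt(1227)
= 2451.9996
R = ln(2451.9996)
= 7.8047

7.8047


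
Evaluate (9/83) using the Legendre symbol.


p = 83 is prime, so compute (9/83) with the reciprocity algorithm (Jacobi-symbol steps: pull out 2s via (2/n), flip via reciprocity, reduce):
  reciprocity: (9/83) -> +(83/9)
  reduce: (2/9)
  pull out 2: (2/9) = +1  (since 9 mod 8 = 1)
  (1/9) = 1
Product of signs = 1
(9/83) = 1

1


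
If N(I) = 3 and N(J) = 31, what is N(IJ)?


N(IJ) = N(I) * N(J)
= 3 * 31
= 93

93


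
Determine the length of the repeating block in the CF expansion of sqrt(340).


Run the CF algorithm for sqrt(340).
a_0 = floor(sqrt(340)) = 18; set m_0=0, q_0=1.
Recurrence: m' = q*a - m,  q' = (d - m'^2)/q,  a' = floor((a_0 + m')/q').
  step 1: m=18, q=16, a=2
  step 2: m=14, q=9, a=3
  step 3: m=13, q=19, a=1
  step 4: m=6, q=16, a=1
  step 5: m=10, q=15, a=1
  step 6: m=5, q=21, a=1
  step 7: m=16, q=4, a=8
  step 8: m=16, q=21, a=1
  step 9: m=5, q=15, a=1
  step 10: m=10, q=16, a=1
  step 11: m=6, q=19, a=1
  step 12: m=13, q=9, a=3
  step 13: m=14, q=16, a=2
  step 14: m=18, q=1, a=36
a_14 = 2*a_0 = 36, so the period closes here.
sqrt(340) = [18; 2, 3, 1, 1, 1, 1, 8, 1, 1, 1, 1, 3, 2, 36]
Period length = 14

14


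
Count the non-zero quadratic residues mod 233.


For prime p, the number of non-zero quadratic residues is (p-1)/2.
= (233-1)/2
= 116

116


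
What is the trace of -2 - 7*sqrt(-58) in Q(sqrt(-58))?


Tr(a + b*sqrt(d)) = (a + b*sqrt(d)) + (a - b*sqrt(d)) = 2a
= 2 * (-2)
= -4

-4


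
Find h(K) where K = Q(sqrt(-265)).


K = Q(sqrt(-265)). d mod 4 = 3, so D = disc(K) = 4d = -1060
h(K) equals the number of primitive reduced positive-definite forms (a, b, c) = a*x^2 + b*x*y + c*y^2 with b^2 - 4ac = D,
where reduced means |b| <= a <= c, with b >= 0 whenever |b| = a or a = c, and primitive means gcd(a, b, c) = 1.
Reduced forces 3a^2 <= |D| = 1060, so 1 <= a <= 18; b must have the parity of D, and c = (b^2 - D)/(4a) must be an integer >= a.
Enumerate a = 1..18, b in [-a, a]:
  a=1: (1, 0, 265)  [1]
  a=2: (2, 2, 133)  [1]
  a=3..4: none
  a=5: (5, 0, 53)  [1]
  a=6: none
  a=7: (7, -2, 38), (7, 2, 38)  [2]
  a=8..9: none
  a=10: (10, 10, 29)  [1]
  a=11..13: none
  a=14: (14, -2, 19), (14, 2, 19)  [2]
  a=15..18: none
Total reduced forms: 1 + 1 + 1 + 2 + 1 + 2 = 8
h = 8

8


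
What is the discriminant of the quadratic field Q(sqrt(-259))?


For K = Q(sqrt(d)) with d squarefree: disc(K) = d if d = 1 mod 4, and disc(K) = 4d if d = 2 or 3 mod 4.
Here d = -259, and d mod 4 = 1.
d = 1 mod 4 (O_K = Z[(1+sqrt(d))/2]), so disc(K) = d = -259

-259


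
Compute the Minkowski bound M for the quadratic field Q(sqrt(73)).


d = 73, d mod 4 = 1, so disc(K) = d = 73; |disc(K)| = 73
Real quadratic field, so n = 2, s = r2 = 0, r1 = 2
M = (n!/n^n) * (4/pi)^s * sqrt(|disc(K)|) = (2!/2^2) * (4/pi)^0 * sqrt(73)
= 0.5 * 1.000000 * 8.544004
= 4.2720

4.2720


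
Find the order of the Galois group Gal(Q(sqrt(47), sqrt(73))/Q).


The 2 square roots of distinct primes are multiplicatively independent over Q,
so [K:Q] = 2^2 and Gal(K/Q) is isomorphic to (Z/2Z)^2.
|Gal| = 2^2 = 4

4


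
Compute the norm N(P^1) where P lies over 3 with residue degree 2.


N(P^a) = p^(a*f)
= 3^(1*2)
= 3^2
= 9

9


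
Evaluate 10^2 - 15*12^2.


x^2 - d*y^2
= 10^2 - 15*12^2
= 100 - 2160
= -2060

-2060


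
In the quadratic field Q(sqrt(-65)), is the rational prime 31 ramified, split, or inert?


K = Q(sqrt(-65)). Since d mod 4 = 3, disc(K) = -260.
Check p | disc: -260 mod 31 = 19.
p does not divide disc. Compute Legendre symbol (d/p):
28^((31-1)/2) mod 31 = 1
(d/p) = 1, so p splits: (p) = P*P' with e=1, f=1, g=2.
Therefore p is split.

split


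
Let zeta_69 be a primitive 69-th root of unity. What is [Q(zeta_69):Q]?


The degree equals Euler's totient phi(69).
69 = 3 * 23
phi(69) = 44

44


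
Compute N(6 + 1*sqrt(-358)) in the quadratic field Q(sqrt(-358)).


N(a + b*sqrt(d)) = a^2 - d*b^2
= (6)^2 - (-358)*(1)^2
= 36 + 358
= 394

394


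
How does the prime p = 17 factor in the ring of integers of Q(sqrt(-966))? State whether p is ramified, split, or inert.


K = Q(sqrt(-966)). Since d mod 4 = 2, disc(K) = -3864.
Check p | disc: -3864 mod 17 = 12.
p does not divide disc. Compute Legendre symbol (d/p):
3^((17-1)/2) mod 17 = -1
(d/p) = -1, so p is inert: (p) stays prime with e=1, f=2, g=1.
Therefore p is inert.

inert


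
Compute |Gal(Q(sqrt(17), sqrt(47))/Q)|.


The 2 square roots of distinct primes are multiplicatively independent over Q,
so [K:Q] = 2^2 and Gal(K/Q) is isomorphic to (Z/2Z)^2.
|Gal| = 2^2 = 4

4


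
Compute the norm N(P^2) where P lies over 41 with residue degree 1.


N(P^a) = p^(a*f)
= 41^(2*1)
= 41^2
= 1681

1681


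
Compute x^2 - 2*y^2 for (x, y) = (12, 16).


x^2 - d*y^2
= 12^2 - 2*16^2
= 144 - 512
= -368

-368


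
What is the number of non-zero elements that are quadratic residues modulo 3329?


For prime p, the number of non-zero quadratic residues is (p-1)/2.
= (3329-1)/2
= 1664

1664


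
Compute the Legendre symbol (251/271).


p = 271 is prime, so compute (251/271) with the reciprocity algorithm (Jacobi-symbol steps: pull out 2s via (2/n), flip via reciprocity, reduce):
  reciprocity: (251/271) -> -(271/251)
  reduce: (20/251)
  pull out 2: (2/251) = -1  (since 251 mod 8 = 3)
  pull out 2: (2/251) = -1  (since 251 mod 8 = 3)
  reciprocity: (5/251) -> +(251/5)
  reduce: (1/5)
  (1/5) = 1
Product of signs = -1
(251/271) = -1

-1


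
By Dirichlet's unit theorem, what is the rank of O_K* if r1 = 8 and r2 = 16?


By Dirichlet's unit theorem:
rank = r1 + r2 - 1
= 8 + 16 - 1
= 23

23


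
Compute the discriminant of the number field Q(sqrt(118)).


For K = Q(sqrt(d)) with d squarefree: disc(K) = d if d = 1 mod 4, and disc(K) = 4d if d = 2 or 3 mod 4.
Here d = 118, and d mod 4 = 2.
d = 2 mod 4, not 1 (O_K = Z[sqrt(d)]), so disc(K) = 4d = 4 * (118) = 472

472


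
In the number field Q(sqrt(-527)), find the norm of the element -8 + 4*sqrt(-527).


N(a + b*sqrt(d)) = a^2 - d*b^2
= (-8)^2 - (-527)*(4)^2
= 64 + 8432
= 8496

8496


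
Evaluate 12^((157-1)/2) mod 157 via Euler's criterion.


p = 157 is prime and the exponent is (p-1)/2 = 78, so by Euler's criterion 12^78 = (12/157) = +1 or -1 mod 157.
Compute by square-and-multiply:
  78 = 64 + 8 + 4 + 2 (binary 1001110)
  Repeated squaring mod 157: 12^1 = 12, 12^2 = 144, 12^4 = 12, 12^8 = 144, 12^16 = 12, 12^32 = 144, 12^64 = 12
  12^78 = 12^64 * 12^8 * 12^4 * 12^2 = 12 * 144 * 12 * 144 mod 157
    12 * 144 = 1728 = 1 mod 157
    1 * 12 = 12 = 12 mod 157
    12 * 144 = 1728 = 1 mod 157
  12^78 = 1 mod 157
Result 1: 12 is a quadratic residue mod 157.
12^78 mod 157 = 1

1


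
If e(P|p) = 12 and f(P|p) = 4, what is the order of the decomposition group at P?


|D_P| = e * f
= 12 * 4
= 48

48


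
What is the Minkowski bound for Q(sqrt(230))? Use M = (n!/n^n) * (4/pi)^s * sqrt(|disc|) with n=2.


d = 230, d mod 4 = 2, so disc(K) = 4d = 920; |disc(K)| = 920
Real quadratic field, so n = 2, s = r2 = 0, r1 = 2
M = (n!/n^n) * (4/pi)^s * sqrt(|disc(K)|) = (2!/2^2) * (4/pi)^0 * sqrt(920)
= 0.5 * 1.000000 * 30.331502
= 15.1658

15.1658


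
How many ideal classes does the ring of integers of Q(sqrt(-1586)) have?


K = Q(sqrt(-1586)). d mod 4 = 2, so D = disc(K) = 4d = -6344
h(K) equals the number of primitive reduced positive-definite forms (a, b, c) = a*x^2 + b*x*y + c*y^2 with b^2 - 4ac = D,
where reduced means |b| <= a <= c, with b >= 0 whenever |b| = a or a = c, and primitive means gcd(a, b, c) = 1.
Reduced forces 3a^2 <= |D| = 6344, so 1 <= a <= 45; b must have the parity of D, and c = (b^2 - D)/(4a) must be an integer >= a.
Enumerate a = 1..45, b in [-a, a]:
  a=1: (1, 0, 1586)  [1]
  a=2: (2, 0, 793)  [1]
  a=3: (3, -2, 529), (3, 2, 529)  [2]
  a=4: none
  a=5: (5, -4, 318), (5, 4, 318)  [2]
  a=6: (6, -4, 265), (6, 4, 265)  [2]
  a=7..8: none
  a=9: (9, -8, 178), (9, 8, 178)  [2]
  a=10: (10, -4, 159), (10, 4, 159)  [2]
  a=11: (11, -6, 145), (11, 6, 145)  [2]
  a=12: none
  a=13: (13, 0, 122)  [1]
  a=14: none
  a=15: (15, -14, 109), (15, -4, 106), (15, 4, 106), (15, 14, 109)  [4]
  a=16..17: none
  a=18: (18, -8, 89), (18, 8, 89)  [2]
  a=19..21: none
  a=22: (22, -16, 75), (22, 16, 75)  [2]
  a=23: (23, -2, 69), (23, 2, 69)  [2]
  a=24: none
  a=25: (25, -16, 66), (25, 16, 66)  [2]
  a=26: (26, 0, 61)  [1]
  a=27: (27, -26, 65), (27, 26, 65)  [2]
  a=28: none
  a=29: (29, -6, 55), (29, 6, 55)  [2]
  a=30: (30, -16, 55), (30, -4, 53), (30, 4, 53), (30, 16, 55)  [4]
  a=31..32: none
  a=33: (33, -28, 54), (33, -16, 50), (33, 16, 50), (33, 28, 54)  [4]
  a=34..38: none
  a=39: (39, -26, 45), (39, 26, 45)  [2]
  a=40..44: none
  a=45: (45, -44, 46), (45, 44, 46)  [2]
Total reduced forms: 1 + 1 + 2 + 2 + 2 + 2 + 2 + 2 + 1 + 4 + 2 + 2 + 2 + 2 + 1 + 2 + 2 + 4 + 4 + 2 + 2 = 44
h = 44

44


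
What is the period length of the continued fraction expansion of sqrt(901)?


Run the CF algorithm for sqrt(901).
a_0 = floor(sqrt(901)) = 30; set m_0=0, q_0=1.
Recurrence: m' = q*a - m,  q' = (d - m'^2)/q,  a' = floor((a_0 + m')/q').
  step 1: m=30, q=1, a=60
a_1 = 2*a_0 = 60, so the period closes here.
sqrt(901) = [30; 60]
Period length = 1

1


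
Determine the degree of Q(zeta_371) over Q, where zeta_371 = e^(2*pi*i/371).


The degree equals Euler's totient phi(371).
371 = 7 * 53
phi(371) = 312

312


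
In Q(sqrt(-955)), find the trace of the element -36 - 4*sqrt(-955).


Tr(a + b*sqrt(d)) = (a + b*sqrt(d)) + (a - b*sqrt(d)) = 2a
= 2 * (-36)
= -72

-72


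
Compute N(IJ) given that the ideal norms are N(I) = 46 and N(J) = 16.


N(IJ) = N(I) * N(J)
= 46 * 16
= 736

736


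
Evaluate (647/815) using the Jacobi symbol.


Compute (647/815) via quadratic reciprocity:
  reciprocity: (647/815) -> -(815/647)
  reduce: (168/647)
  pull out 2: (2/647) = +1  (since 647 mod 8 = 7)
  pull out 2: (2/647) = +1  (since 647 mod 8 = 7)
  pull out 2: (2/647) = +1  (since 647 mod 8 = 7)
  reciprocity: (21/647) -> +(647/21)
  reduce: (17/21)
  reciprocity: (17/21) -> +(21/17)
  reduce: (4/17)
  pull out 2: (2/17) = +1  (since 17 mod 8 = 1)
  pull out 2: (2/17) = +1  (since 17 mod 8 = 1)
  (1/17) = 1
Product of signs = -1

-1


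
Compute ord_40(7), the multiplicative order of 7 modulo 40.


We want ord_40(7), the smallest k >= 1 with 7^k = 1 mod 40.
n = 40 = 2^3 * 5, phi(40) = 16; the order divides phi(n).
Divisors of 16: 1, 2, 4, 8, 16
Repeated squaring mod 40: 7^1 = 7, 7^2 = 9, 7^4 = 1, 7^8 = 1, 7^16 = 1
Test divisors in increasing order:
  k=1: 7^1 = 7 mod 40
  k=2: 7^2 = 9 mod 40
  k=4: 7^4 = 1 mod 40  <- first divisor giving 1
Order = 4

4


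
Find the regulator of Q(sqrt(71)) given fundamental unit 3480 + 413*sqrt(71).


epsilon = 3480 + 413*sqrt(71)
= 6959.9999
R = ln(6959.9999)
= 8.8479

8.8479


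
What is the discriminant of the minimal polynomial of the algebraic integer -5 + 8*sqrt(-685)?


The element -5 + 8*sqrt(-685) has minimal polynomial:
x^2 + 10*x + 43865
Discriminant = (10)^2 - 4*(43865)
= 100 - 175460
= -175360

-175360


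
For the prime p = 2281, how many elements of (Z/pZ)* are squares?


For prime p, the number of non-zero quadratic residues is (p-1)/2.
= (2281-1)/2
= 1140

1140


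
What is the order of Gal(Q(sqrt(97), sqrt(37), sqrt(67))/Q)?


The 3 square roots of distinct primes are multiplicatively independent over Q,
so [K:Q] = 2^3 and Gal(K/Q) is isomorphic to (Z/2Z)^3.
|Gal| = 2^3 = 8

8


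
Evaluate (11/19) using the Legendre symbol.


p = 19 is prime, so compute (11/19) with the reciprocity algorithm (Jacobi-symbol steps: pull out 2s via (2/n), flip via reciprocity, reduce):
  reciprocity: (11/19) -> -(19/11)
  reduce: (8/11)
  pull out 2: (2/11) = -1  (since 11 mod 8 = 3)
  pull out 2: (2/11) = -1  (since 11 mod 8 = 3)
  pull out 2: (2/11) = -1  (since 11 mod 8 = 3)
  (1/11) = 1
Product of signs = 1
(11/19) = 1

1


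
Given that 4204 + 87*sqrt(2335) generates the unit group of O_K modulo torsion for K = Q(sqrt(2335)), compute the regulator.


epsilon = 4204 + 87*sqrt(2335)
= 8407.9999
R = ln(8407.9999)
= 9.0369

9.0369


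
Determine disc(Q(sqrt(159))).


For K = Q(sqrt(d)) with d squarefree: disc(K) = d if d = 1 mod 4, and disc(K) = 4d if d = 2 or 3 mod 4.
Here d = 159, and d mod 4 = 3.
d = 3 mod 4, not 1 (O_K = Z[sqrt(d)]), so disc(K) = 4d = 4 * (159) = 636

636


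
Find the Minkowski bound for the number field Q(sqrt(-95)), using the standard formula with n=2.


d = -95, d mod 4 = 1, so disc(K) = d = -95; |disc(K)| = 95
Imaginary quadratic field, so n = 2, s = r2 = 1, r1 = 0
M = (n!/n^n) * (4/pi)^s * sqrt(|disc(K)|) = (2!/2^2) * (4/pi)^1 * sqrt(95)
= 0.5 * 1.273240 * 9.746794
= 6.2050

6.2050


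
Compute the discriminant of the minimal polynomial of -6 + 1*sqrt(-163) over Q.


The element -6 + 1*sqrt(-163) has minimal polynomial:
x^2 + 12*x + 199
Discriminant = (12)^2 - 4*(199)
= 144 - 796
= -652

-652


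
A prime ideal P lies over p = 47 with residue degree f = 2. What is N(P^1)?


N(P^a) = p^(a*f)
= 47^(1*2)
= 47^2
= 2209

2209


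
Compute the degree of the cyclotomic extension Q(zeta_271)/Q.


The degree equals Euler's totient phi(271).
271 = 271
phi(271) = 270

270


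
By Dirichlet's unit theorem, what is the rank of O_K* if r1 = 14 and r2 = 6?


By Dirichlet's unit theorem:
rank = r1 + r2 - 1
= 14 + 6 - 1
= 19

19


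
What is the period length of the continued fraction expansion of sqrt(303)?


Run the CF algorithm for sqrt(303).
a_0 = floor(sqrt(303)) = 17; set m_0=0, q_0=1.
Recurrence: m' = q*a - m,  q' = (d - m'^2)/q,  a' = floor((a_0 + m')/q').
  step 1: m=17, q=14, a=2
  step 2: m=11, q=13, a=2
  step 3: m=15, q=6, a=5
  step 4: m=15, q=13, a=2
  step 5: m=11, q=14, a=2
  step 6: m=17, q=1, a=34
a_6 = 2*a_0 = 34, so the period closes here.
sqrt(303) = [17; 2, 2, 5, 2, 2, 34]
Period length = 6

6


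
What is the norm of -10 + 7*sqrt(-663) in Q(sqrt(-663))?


N(a + b*sqrt(d)) = a^2 - d*b^2
= (-10)^2 - (-663)*(7)^2
= 100 + 32487
= 32587

32587


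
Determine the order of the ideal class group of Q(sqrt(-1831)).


K = Q(sqrt(-1831)). d mod 4 = 1, so D = disc(K) = d = -1831
h(K) equals the number of primitive reduced positive-definite forms (a, b, c) = a*x^2 + b*x*y + c*y^2 with b^2 - 4ac = D,
where reduced means |b| <= a <= c, with b >= 0 whenever |b| = a or a = c, and primitive means gcd(a, b, c) = 1.
Reduced forces 3a^2 <= |D| = 1831, so 1 <= a <= 24; b must have the parity of D, and c = (b^2 - D)/(4a) must be an integer >= a.
Enumerate a = 1..24, b in [-a, a]:
  a=1: (1, 1, 458)  [1]
  a=2: (2, -1, 229), (2, 1, 229)  [2]
  a=3: none
  a=4: (4, -3, 115), (4, 3, 115)  [2]
  a=5: (5, -3, 92), (5, 3, 92)  [2]
  a=6..7: none
  a=8: (8, -5, 58), (8, 5, 58)  [2]
  a=9: none
  a=10: (10, -7, 47), (10, -3, 46), (10, 3, 46), (10, 7, 47)  [4]
  a=11..15: none
  a=16: (16, -5, 29), (16, 5, 29)  [2]
  a=17..19: none
  a=20: (20, -13, 25), (20, -3, 23), (20, 3, 23), (20, 13, 25)  [4]
  a=21..24: none
Total reduced forms: 1 + 2 + 2 + 2 + 2 + 4 + 2 + 4 = 19
h = 19

19


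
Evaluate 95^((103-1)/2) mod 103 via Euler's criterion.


p = 103 is prime and the exponent is (p-1)/2 = 51, so by Euler's criterion 95^51 = (95/103) = +1 or -1 mod 103.
Compute by square-and-multiply:
  51 = 32 + 16 + 2 + 1 (binary 110011)
  Repeated squaring mod 103: 95^1 = 95, 95^2 = 64, 95^4 = 79, 95^8 = 61, 95^16 = 13, 95^32 = 66
  95^51 = 95^32 * 95^16 * 95^2 * 95^1 = 66 * 13 * 64 * 95 mod 103
    66 * 13 = 858 = 34 mod 103
    34 * 64 = 2176 = 13 mod 103
    13 * 95 = 1235 = 102 mod 103
  95^51 = 102 mod 103
Result 102 = p - 1 = -1 mod 103: 95 is a quadratic non-residue mod 103. As a residue in [0, p-1] the value is 102.
95^51 mod 103 = 102

102


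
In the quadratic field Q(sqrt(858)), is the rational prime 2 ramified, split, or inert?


K = Q(sqrt(858)). Since d mod 4 = 2, disc(K) = 3432.
Check p | disc: 3432 mod 2 = 0.
p divides disc, so p ramifies: (p) = P^2 with e=2, f=1, g=1.
Therefore p is ramified.

ramified


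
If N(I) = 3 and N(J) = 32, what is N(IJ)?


N(IJ) = N(I) * N(J)
= 3 * 32
= 96

96


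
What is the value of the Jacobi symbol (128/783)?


Compute (128/783) via quadratic reciprocity:
  pull out 2: (2/783) = +1  (since 783 mod 8 = 7)
  pull out 2: (2/783) = +1  (since 783 mod 8 = 7)
  pull out 2: (2/783) = +1  (since 783 mod 8 = 7)
  pull out 2: (2/783) = +1  (since 783 mod 8 = 7)
  pull out 2: (2/783) = +1  (since 783 mod 8 = 7)
  pull out 2: (2/783) = +1  (since 783 mod 8 = 7)
  pull out 2: (2/783) = +1  (since 783 mod 8 = 7)
  (1/783) = 1
Product of signs = 1

1
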